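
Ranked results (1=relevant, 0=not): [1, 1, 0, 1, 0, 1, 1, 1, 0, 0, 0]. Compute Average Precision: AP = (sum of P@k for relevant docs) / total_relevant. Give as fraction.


Computing P@k for each relevant position:
Position 1: relevant, P@1 = 1/1 = 1
Position 2: relevant, P@2 = 2/2 = 1
Position 3: not relevant
Position 4: relevant, P@4 = 3/4 = 3/4
Position 5: not relevant
Position 6: relevant, P@6 = 4/6 = 2/3
Position 7: relevant, P@7 = 5/7 = 5/7
Position 8: relevant, P@8 = 6/8 = 3/4
Position 9: not relevant
Position 10: not relevant
Position 11: not relevant
Sum of P@k = 1 + 1 + 3/4 + 2/3 + 5/7 + 3/4 = 205/42
AP = 205/42 / 6 = 205/252

205/252


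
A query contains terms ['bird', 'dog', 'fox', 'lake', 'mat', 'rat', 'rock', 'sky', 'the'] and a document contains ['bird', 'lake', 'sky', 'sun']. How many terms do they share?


Query terms: ['bird', 'dog', 'fox', 'lake', 'mat', 'rat', 'rock', 'sky', 'the']
Document terms: ['bird', 'lake', 'sky', 'sun']
Common terms: ['bird', 'lake', 'sky']
Overlap count = 3

3


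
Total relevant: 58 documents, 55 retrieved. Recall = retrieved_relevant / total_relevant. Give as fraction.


Recall = retrieved_relevant / total_relevant
= 55 / 58
= 55 / (55 + 3)
= 55/58

55/58


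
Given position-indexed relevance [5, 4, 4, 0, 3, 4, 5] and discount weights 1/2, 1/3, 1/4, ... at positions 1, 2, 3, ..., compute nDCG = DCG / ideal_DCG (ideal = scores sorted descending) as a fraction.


Position discount weights w_i = 1/(i+1) for i=1..7:
Weights = [1/2, 1/3, 1/4, 1/5, 1/6, 1/7, 1/8]
Actual relevance: [5, 4, 4, 0, 3, 4, 5]
DCG = 5/2 + 4/3 + 4/4 + 0/5 + 3/6 + 4/7 + 5/8 = 1097/168
Ideal relevance (sorted desc): [5, 5, 4, 4, 4, 3, 0]
Ideal DCG = 5/2 + 5/3 + 4/4 + 4/5 + 4/6 + 3/7 + 0/8 = 1483/210
nDCG = DCG / ideal_DCG = 1097/168 / 1483/210 = 5485/5932

5485/5932


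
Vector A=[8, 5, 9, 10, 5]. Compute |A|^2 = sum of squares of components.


|A|^2 = sum of squared components
A[0]^2 = 8^2 = 64
A[1]^2 = 5^2 = 25
A[2]^2 = 9^2 = 81
A[3]^2 = 10^2 = 100
A[4]^2 = 5^2 = 25
Sum = 64 + 25 + 81 + 100 + 25 = 295

295


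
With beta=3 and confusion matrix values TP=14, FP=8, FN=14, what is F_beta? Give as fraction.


P = TP/(TP+FP) = 14/22 = 7/11
R = TP/(TP+FN) = 14/28 = 1/2
beta^2 = 3^2 = 9
(1 + beta^2) = 10
Numerator = (1+beta^2)*P*R = 35/11
Denominator = beta^2*P + R = 63/11 + 1/2 = 137/22
F_beta = 70/137

70/137


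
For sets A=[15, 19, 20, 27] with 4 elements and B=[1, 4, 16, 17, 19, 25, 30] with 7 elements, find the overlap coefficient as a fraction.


A intersect B = [19]
|A intersect B| = 1
min(|A|, |B|) = min(4, 7) = 4
Overlap = 1 / 4 = 1/4

1/4


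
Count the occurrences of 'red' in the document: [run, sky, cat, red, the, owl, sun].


Document has 7 words
Scanning for 'red':
Found at positions: [3]
Count = 1

1


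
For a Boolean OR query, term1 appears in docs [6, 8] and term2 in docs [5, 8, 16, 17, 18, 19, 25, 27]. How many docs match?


Boolean OR: find union of posting lists
term1 docs: [6, 8]
term2 docs: [5, 8, 16, 17, 18, 19, 25, 27]
Union: [5, 6, 8, 16, 17, 18, 19, 25, 27]
|union| = 9

9


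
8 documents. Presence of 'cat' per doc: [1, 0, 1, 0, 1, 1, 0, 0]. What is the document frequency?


Checking each document for 'cat':
Doc 1: present
Doc 2: absent
Doc 3: present
Doc 4: absent
Doc 5: present
Doc 6: present
Doc 7: absent
Doc 8: absent
df = sum of presences = 1 + 0 + 1 + 0 + 1 + 1 + 0 + 0 = 4

4


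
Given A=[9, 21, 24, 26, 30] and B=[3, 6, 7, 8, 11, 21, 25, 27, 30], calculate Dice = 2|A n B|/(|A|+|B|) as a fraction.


A intersect B = [21, 30]
|A intersect B| = 2
|A| = 5, |B| = 9
Dice = 2*2 / (5+9)
= 4 / 14 = 2/7

2/7


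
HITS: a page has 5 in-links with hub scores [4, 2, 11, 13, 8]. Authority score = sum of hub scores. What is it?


Authority = sum of hub scores of in-linkers
In-link 1: hub score = 4
In-link 2: hub score = 2
In-link 3: hub score = 11
In-link 4: hub score = 13
In-link 5: hub score = 8
Authority = 4 + 2 + 11 + 13 + 8 = 38

38


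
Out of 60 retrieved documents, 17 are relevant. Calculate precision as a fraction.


Precision = relevant_retrieved / total_retrieved
= 17 / 60
= 17 / (17 + 43)
= 17/60

17/60


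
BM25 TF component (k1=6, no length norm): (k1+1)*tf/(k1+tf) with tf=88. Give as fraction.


BM25 TF component = (k1+1)*tf / (k1+tf)
k1 = 6, tf = 88
Numerator = (6+1)*88 = 616
Denominator = 6 + 88 = 94
= 616/94 = 308/47

308/47


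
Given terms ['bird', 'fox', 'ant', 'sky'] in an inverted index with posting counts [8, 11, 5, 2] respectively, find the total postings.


Summing posting list sizes:
'bird': 8 postings
'fox': 11 postings
'ant': 5 postings
'sky': 2 postings
Total = 8 + 11 + 5 + 2 = 26

26


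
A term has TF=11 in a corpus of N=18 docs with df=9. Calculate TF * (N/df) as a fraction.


TF * (N/df)
= 11 * (18/9)
= 11 * 2
= 22

22


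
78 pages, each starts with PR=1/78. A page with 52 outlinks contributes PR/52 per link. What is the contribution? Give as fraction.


Initial PR = 1/78 = 1/78
Outlinks = 52
Contribution per link = PR / outlinks
= 1/78 / 52
= 1/4056

1/4056


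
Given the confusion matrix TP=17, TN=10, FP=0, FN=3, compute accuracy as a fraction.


Accuracy = (TP + TN) / (TP + TN + FP + FN)
TP + TN = 17 + 10 = 27
Total = 17 + 10 + 0 + 3 = 30
Accuracy = 27 / 30 = 9/10

9/10


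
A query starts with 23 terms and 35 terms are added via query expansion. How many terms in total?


Original terms: 23
Expansion terms: 35
Total = 23 + 35 = 58

58


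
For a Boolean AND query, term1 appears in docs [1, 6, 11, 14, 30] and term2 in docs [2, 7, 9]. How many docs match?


Boolean AND: find intersection of posting lists
term1 docs: [1, 6, 11, 14, 30]
term2 docs: [2, 7, 9]
Intersection: []
|intersection| = 0

0


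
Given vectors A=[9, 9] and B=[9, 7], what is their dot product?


Dot product = sum of element-wise products
A[0]*B[0] = 9*9 = 81
A[1]*B[1] = 9*7 = 63
Sum = 81 + 63 = 144

144


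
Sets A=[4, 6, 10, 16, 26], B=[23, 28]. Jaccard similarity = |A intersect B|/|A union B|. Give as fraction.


A intersect B = []
|A intersect B| = 0
A union B = [4, 6, 10, 16, 23, 26, 28]
|A union B| = 7
Jaccard = 0/7 = 0

0


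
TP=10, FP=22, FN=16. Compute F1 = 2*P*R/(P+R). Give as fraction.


F1 = 2 * P * R / (P + R)
P = TP/(TP+FP) = 10/32 = 5/16
R = TP/(TP+FN) = 10/26 = 5/13
2 * P * R = 2 * 5/16 * 5/13 = 25/104
P + R = 5/16 + 5/13 = 145/208
F1 = 25/104 / 145/208 = 10/29

10/29


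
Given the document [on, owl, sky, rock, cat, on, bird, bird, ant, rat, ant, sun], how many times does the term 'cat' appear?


Document has 12 words
Scanning for 'cat':
Found at positions: [4]
Count = 1

1


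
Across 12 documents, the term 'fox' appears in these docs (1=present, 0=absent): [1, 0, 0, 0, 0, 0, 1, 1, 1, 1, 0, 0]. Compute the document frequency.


Checking each document for 'fox':
Doc 1: present
Doc 2: absent
Doc 3: absent
Doc 4: absent
Doc 5: absent
Doc 6: absent
Doc 7: present
Doc 8: present
Doc 9: present
Doc 10: present
Doc 11: absent
Doc 12: absent
df = sum of presences = 1 + 0 + 0 + 0 + 0 + 0 + 1 + 1 + 1 + 1 + 0 + 0 = 5

5


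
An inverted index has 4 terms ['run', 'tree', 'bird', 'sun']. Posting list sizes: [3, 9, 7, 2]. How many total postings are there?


Summing posting list sizes:
'run': 3 postings
'tree': 9 postings
'bird': 7 postings
'sun': 2 postings
Total = 3 + 9 + 7 + 2 = 21

21


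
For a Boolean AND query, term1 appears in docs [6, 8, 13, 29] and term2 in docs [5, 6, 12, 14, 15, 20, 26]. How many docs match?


Boolean AND: find intersection of posting lists
term1 docs: [6, 8, 13, 29]
term2 docs: [5, 6, 12, 14, 15, 20, 26]
Intersection: [6]
|intersection| = 1

1


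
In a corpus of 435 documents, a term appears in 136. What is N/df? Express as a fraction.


IDF ratio = N / df
= 435 / 136
= 435/136

435/136


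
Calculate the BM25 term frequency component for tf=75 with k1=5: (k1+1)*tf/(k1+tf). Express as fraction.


BM25 TF component = (k1+1)*tf / (k1+tf)
k1 = 5, tf = 75
Numerator = (5+1)*75 = 450
Denominator = 5 + 75 = 80
= 450/80 = 45/8

45/8


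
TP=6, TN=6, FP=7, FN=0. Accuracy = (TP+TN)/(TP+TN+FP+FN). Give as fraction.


Accuracy = (TP + TN) / (TP + TN + FP + FN)
TP + TN = 6 + 6 = 12
Total = 6 + 6 + 7 + 0 = 19
Accuracy = 12 / 19 = 12/19

12/19


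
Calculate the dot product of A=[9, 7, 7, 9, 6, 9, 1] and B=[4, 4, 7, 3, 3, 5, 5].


Dot product = sum of element-wise products
A[0]*B[0] = 9*4 = 36
A[1]*B[1] = 7*4 = 28
A[2]*B[2] = 7*7 = 49
A[3]*B[3] = 9*3 = 27
A[4]*B[4] = 6*3 = 18
A[5]*B[5] = 9*5 = 45
A[6]*B[6] = 1*5 = 5
Sum = 36 + 28 + 49 + 27 + 18 + 45 + 5 = 208

208


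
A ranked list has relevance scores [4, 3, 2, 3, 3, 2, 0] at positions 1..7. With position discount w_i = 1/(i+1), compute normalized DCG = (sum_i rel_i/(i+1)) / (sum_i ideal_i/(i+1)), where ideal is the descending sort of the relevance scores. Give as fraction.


Position discount weights w_i = 1/(i+1) for i=1..7:
Weights = [1/2, 1/3, 1/4, 1/5, 1/6, 1/7, 1/8]
Actual relevance: [4, 3, 2, 3, 3, 2, 0]
DCG = 4/2 + 3/3 + 2/4 + 3/5 + 3/6 + 2/7 + 0/8 = 171/35
Ideal relevance (sorted desc): [4, 3, 3, 3, 2, 2, 0]
Ideal DCG = 4/2 + 3/3 + 3/4 + 3/5 + 2/6 + 2/7 + 0/8 = 2087/420
nDCG = DCG / ideal_DCG = 171/35 / 2087/420 = 2052/2087

2052/2087


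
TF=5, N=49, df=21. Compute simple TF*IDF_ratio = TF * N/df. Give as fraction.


TF * (N/df)
= 5 * (49/21)
= 5 * 7/3
= 35/3

35/3


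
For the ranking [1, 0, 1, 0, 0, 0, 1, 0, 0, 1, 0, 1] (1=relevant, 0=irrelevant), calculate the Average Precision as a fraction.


Computing P@k for each relevant position:
Position 1: relevant, P@1 = 1/1 = 1
Position 2: not relevant
Position 3: relevant, P@3 = 2/3 = 2/3
Position 4: not relevant
Position 5: not relevant
Position 6: not relevant
Position 7: relevant, P@7 = 3/7 = 3/7
Position 8: not relevant
Position 9: not relevant
Position 10: relevant, P@10 = 4/10 = 2/5
Position 11: not relevant
Position 12: relevant, P@12 = 5/12 = 5/12
Sum of P@k = 1 + 2/3 + 3/7 + 2/5 + 5/12 = 1223/420
AP = 1223/420 / 5 = 1223/2100

1223/2100


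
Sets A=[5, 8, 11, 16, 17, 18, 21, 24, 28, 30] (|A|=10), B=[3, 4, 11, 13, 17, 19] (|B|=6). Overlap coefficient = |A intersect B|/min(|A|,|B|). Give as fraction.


A intersect B = [11, 17]
|A intersect B| = 2
min(|A|, |B|) = min(10, 6) = 6
Overlap = 2 / 6 = 1/3

1/3


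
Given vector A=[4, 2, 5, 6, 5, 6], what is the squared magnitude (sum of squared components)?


|A|^2 = sum of squared components
A[0]^2 = 4^2 = 16
A[1]^2 = 2^2 = 4
A[2]^2 = 5^2 = 25
A[3]^2 = 6^2 = 36
A[4]^2 = 5^2 = 25
A[5]^2 = 6^2 = 36
Sum = 16 + 4 + 25 + 36 + 25 + 36 = 142

142


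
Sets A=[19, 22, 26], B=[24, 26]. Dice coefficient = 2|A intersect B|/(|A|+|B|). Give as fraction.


A intersect B = [26]
|A intersect B| = 1
|A| = 3, |B| = 2
Dice = 2*1 / (3+2)
= 2 / 5 = 2/5

2/5


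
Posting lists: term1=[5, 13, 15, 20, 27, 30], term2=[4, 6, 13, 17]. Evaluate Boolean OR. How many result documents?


Boolean OR: find union of posting lists
term1 docs: [5, 13, 15, 20, 27, 30]
term2 docs: [4, 6, 13, 17]
Union: [4, 5, 6, 13, 15, 17, 20, 27, 30]
|union| = 9

9


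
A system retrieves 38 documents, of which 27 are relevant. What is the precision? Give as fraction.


Precision = relevant_retrieved / total_retrieved
= 27 / 38
= 27 / (27 + 11)
= 27/38

27/38


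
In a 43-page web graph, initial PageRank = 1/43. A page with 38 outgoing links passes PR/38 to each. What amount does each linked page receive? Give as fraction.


Initial PR = 1/43 = 1/43
Outlinks = 38
Contribution per link = PR / outlinks
= 1/43 / 38
= 1/1634

1/1634


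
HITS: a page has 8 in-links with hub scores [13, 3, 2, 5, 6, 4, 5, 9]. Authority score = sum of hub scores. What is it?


Authority = sum of hub scores of in-linkers
In-link 1: hub score = 13
In-link 2: hub score = 3
In-link 3: hub score = 2
In-link 4: hub score = 5
In-link 5: hub score = 6
In-link 6: hub score = 4
In-link 7: hub score = 5
In-link 8: hub score = 9
Authority = 13 + 3 + 2 + 5 + 6 + 4 + 5 + 9 = 47

47


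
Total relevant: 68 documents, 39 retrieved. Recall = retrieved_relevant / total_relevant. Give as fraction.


Recall = retrieved_relevant / total_relevant
= 39 / 68
= 39 / (39 + 29)
= 39/68

39/68


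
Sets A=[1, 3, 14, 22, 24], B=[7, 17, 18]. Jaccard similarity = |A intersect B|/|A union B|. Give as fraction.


A intersect B = []
|A intersect B| = 0
A union B = [1, 3, 7, 14, 17, 18, 22, 24]
|A union B| = 8
Jaccard = 0/8 = 0

0


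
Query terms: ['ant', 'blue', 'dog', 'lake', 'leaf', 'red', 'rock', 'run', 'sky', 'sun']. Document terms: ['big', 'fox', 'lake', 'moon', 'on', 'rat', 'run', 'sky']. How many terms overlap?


Query terms: ['ant', 'blue', 'dog', 'lake', 'leaf', 'red', 'rock', 'run', 'sky', 'sun']
Document terms: ['big', 'fox', 'lake', 'moon', 'on', 'rat', 'run', 'sky']
Common terms: ['lake', 'run', 'sky']
Overlap count = 3

3


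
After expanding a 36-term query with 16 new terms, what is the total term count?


Original terms: 36
Expansion terms: 16
Total = 36 + 16 = 52

52


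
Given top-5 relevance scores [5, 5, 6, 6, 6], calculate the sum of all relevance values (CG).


Cumulative Gain = sum of relevance scores
Position 1: rel=5, running sum=5
Position 2: rel=5, running sum=10
Position 3: rel=6, running sum=16
Position 4: rel=6, running sum=22
Position 5: rel=6, running sum=28
CG = 28

28


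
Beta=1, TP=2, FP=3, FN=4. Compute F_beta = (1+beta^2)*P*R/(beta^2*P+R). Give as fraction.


P = TP/(TP+FP) = 2/5 = 2/5
R = TP/(TP+FN) = 2/6 = 1/3
beta^2 = 1^2 = 1
(1 + beta^2) = 2
Numerator = (1+beta^2)*P*R = 4/15
Denominator = beta^2*P + R = 2/5 + 1/3 = 11/15
F_beta = 4/11

4/11


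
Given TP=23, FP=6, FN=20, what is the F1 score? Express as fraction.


F1 = 2 * P * R / (P + R)
P = TP/(TP+FP) = 23/29 = 23/29
R = TP/(TP+FN) = 23/43 = 23/43
2 * P * R = 2 * 23/29 * 23/43 = 1058/1247
P + R = 23/29 + 23/43 = 1656/1247
F1 = 1058/1247 / 1656/1247 = 23/36

23/36


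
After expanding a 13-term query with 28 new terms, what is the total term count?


Original terms: 13
Expansion terms: 28
Total = 13 + 28 = 41

41


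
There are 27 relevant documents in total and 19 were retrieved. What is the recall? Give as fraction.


Recall = retrieved_relevant / total_relevant
= 19 / 27
= 19 / (19 + 8)
= 19/27

19/27


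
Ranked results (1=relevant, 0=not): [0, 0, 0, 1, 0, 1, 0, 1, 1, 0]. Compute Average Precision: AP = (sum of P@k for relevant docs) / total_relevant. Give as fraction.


Computing P@k for each relevant position:
Position 1: not relevant
Position 2: not relevant
Position 3: not relevant
Position 4: relevant, P@4 = 1/4 = 1/4
Position 5: not relevant
Position 6: relevant, P@6 = 2/6 = 1/3
Position 7: not relevant
Position 8: relevant, P@8 = 3/8 = 3/8
Position 9: relevant, P@9 = 4/9 = 4/9
Position 10: not relevant
Sum of P@k = 1/4 + 1/3 + 3/8 + 4/9 = 101/72
AP = 101/72 / 4 = 101/288

101/288


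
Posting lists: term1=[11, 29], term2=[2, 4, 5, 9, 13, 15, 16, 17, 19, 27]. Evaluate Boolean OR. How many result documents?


Boolean OR: find union of posting lists
term1 docs: [11, 29]
term2 docs: [2, 4, 5, 9, 13, 15, 16, 17, 19, 27]
Union: [2, 4, 5, 9, 11, 13, 15, 16, 17, 19, 27, 29]
|union| = 12

12


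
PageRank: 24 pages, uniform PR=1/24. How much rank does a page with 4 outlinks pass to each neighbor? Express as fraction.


Initial PR = 1/24 = 1/24
Outlinks = 4
Contribution per link = PR / outlinks
= 1/24 / 4
= 1/96

1/96


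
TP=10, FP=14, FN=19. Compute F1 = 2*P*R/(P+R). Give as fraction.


F1 = 2 * P * R / (P + R)
P = TP/(TP+FP) = 10/24 = 5/12
R = TP/(TP+FN) = 10/29 = 10/29
2 * P * R = 2 * 5/12 * 10/29 = 25/87
P + R = 5/12 + 10/29 = 265/348
F1 = 25/87 / 265/348 = 20/53

20/53


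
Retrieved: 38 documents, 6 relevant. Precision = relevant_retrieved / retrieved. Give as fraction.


Precision = relevant_retrieved / total_retrieved
= 6 / 38
= 6 / (6 + 32)
= 3/19

3/19


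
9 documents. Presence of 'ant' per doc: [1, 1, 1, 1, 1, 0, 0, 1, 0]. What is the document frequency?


Checking each document for 'ant':
Doc 1: present
Doc 2: present
Doc 3: present
Doc 4: present
Doc 5: present
Doc 6: absent
Doc 7: absent
Doc 8: present
Doc 9: absent
df = sum of presences = 1 + 1 + 1 + 1 + 1 + 0 + 0 + 1 + 0 = 6

6


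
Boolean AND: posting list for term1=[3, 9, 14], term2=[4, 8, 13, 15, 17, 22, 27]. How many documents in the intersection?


Boolean AND: find intersection of posting lists
term1 docs: [3, 9, 14]
term2 docs: [4, 8, 13, 15, 17, 22, 27]
Intersection: []
|intersection| = 0

0


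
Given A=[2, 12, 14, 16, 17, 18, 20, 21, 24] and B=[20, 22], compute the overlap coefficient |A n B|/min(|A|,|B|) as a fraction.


A intersect B = [20]
|A intersect B| = 1
min(|A|, |B|) = min(9, 2) = 2
Overlap = 1 / 2 = 1/2

1/2


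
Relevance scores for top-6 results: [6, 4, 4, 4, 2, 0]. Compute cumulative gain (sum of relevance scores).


Cumulative Gain = sum of relevance scores
Position 1: rel=6, running sum=6
Position 2: rel=4, running sum=10
Position 3: rel=4, running sum=14
Position 4: rel=4, running sum=18
Position 5: rel=2, running sum=20
Position 6: rel=0, running sum=20
CG = 20

20


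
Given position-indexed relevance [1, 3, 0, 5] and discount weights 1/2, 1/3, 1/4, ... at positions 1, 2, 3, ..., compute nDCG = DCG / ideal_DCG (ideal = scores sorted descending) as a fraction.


Position discount weights w_i = 1/(i+1) for i=1..4:
Weights = [1/2, 1/3, 1/4, 1/5]
Actual relevance: [1, 3, 0, 5]
DCG = 1/2 + 3/3 + 0/4 + 5/5 = 5/2
Ideal relevance (sorted desc): [5, 3, 1, 0]
Ideal DCG = 5/2 + 3/3 + 1/4 + 0/5 = 15/4
nDCG = DCG / ideal_DCG = 5/2 / 15/4 = 2/3

2/3


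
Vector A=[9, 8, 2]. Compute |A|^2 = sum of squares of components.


|A|^2 = sum of squared components
A[0]^2 = 9^2 = 81
A[1]^2 = 8^2 = 64
A[2]^2 = 2^2 = 4
Sum = 81 + 64 + 4 = 149

149


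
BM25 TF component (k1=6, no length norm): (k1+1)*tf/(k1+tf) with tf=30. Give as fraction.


BM25 TF component = (k1+1)*tf / (k1+tf)
k1 = 6, tf = 30
Numerator = (6+1)*30 = 210
Denominator = 6 + 30 = 36
= 210/36 = 35/6

35/6


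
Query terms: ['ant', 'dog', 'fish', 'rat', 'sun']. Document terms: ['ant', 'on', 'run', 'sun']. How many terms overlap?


Query terms: ['ant', 'dog', 'fish', 'rat', 'sun']
Document terms: ['ant', 'on', 'run', 'sun']
Common terms: ['ant', 'sun']
Overlap count = 2

2


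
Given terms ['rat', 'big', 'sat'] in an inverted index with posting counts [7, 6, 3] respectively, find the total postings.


Summing posting list sizes:
'rat': 7 postings
'big': 6 postings
'sat': 3 postings
Total = 7 + 6 + 3 = 16

16


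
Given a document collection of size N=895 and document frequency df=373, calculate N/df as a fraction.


IDF ratio = N / df
= 895 / 373
= 895/373

895/373


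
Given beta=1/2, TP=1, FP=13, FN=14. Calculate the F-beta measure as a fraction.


P = TP/(TP+FP) = 1/14 = 1/14
R = TP/(TP+FN) = 1/15 = 1/15
beta^2 = 1/2^2 = 1/4
(1 + beta^2) = 5/4
Numerator = (1+beta^2)*P*R = 1/168
Denominator = beta^2*P + R = 1/56 + 1/15 = 71/840
F_beta = 5/71

5/71


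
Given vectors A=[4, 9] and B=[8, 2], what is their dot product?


Dot product = sum of element-wise products
A[0]*B[0] = 4*8 = 32
A[1]*B[1] = 9*2 = 18
Sum = 32 + 18 = 50

50


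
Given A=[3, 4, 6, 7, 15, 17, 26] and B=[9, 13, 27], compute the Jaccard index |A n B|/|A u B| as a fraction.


A intersect B = []
|A intersect B| = 0
A union B = [3, 4, 6, 7, 9, 13, 15, 17, 26, 27]
|A union B| = 10
Jaccard = 0/10 = 0

0


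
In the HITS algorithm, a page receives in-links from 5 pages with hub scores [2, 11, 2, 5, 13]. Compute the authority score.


Authority = sum of hub scores of in-linkers
In-link 1: hub score = 2
In-link 2: hub score = 11
In-link 3: hub score = 2
In-link 4: hub score = 5
In-link 5: hub score = 13
Authority = 2 + 11 + 2 + 5 + 13 = 33

33


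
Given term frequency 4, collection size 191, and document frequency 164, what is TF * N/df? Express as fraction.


TF * (N/df)
= 4 * (191/164)
= 4 * 191/164
= 191/41

191/41


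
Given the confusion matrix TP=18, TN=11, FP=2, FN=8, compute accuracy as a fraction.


Accuracy = (TP + TN) / (TP + TN + FP + FN)
TP + TN = 18 + 11 = 29
Total = 18 + 11 + 2 + 8 = 39
Accuracy = 29 / 39 = 29/39

29/39


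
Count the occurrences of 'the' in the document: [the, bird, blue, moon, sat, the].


Document has 6 words
Scanning for 'the':
Found at positions: [0, 5]
Count = 2

2


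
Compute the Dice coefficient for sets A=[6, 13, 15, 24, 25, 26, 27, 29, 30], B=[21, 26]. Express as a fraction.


A intersect B = [26]
|A intersect B| = 1
|A| = 9, |B| = 2
Dice = 2*1 / (9+2)
= 2 / 11 = 2/11

2/11


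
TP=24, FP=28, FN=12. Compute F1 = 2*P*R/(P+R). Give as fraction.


F1 = 2 * P * R / (P + R)
P = TP/(TP+FP) = 24/52 = 6/13
R = TP/(TP+FN) = 24/36 = 2/3
2 * P * R = 2 * 6/13 * 2/3 = 8/13
P + R = 6/13 + 2/3 = 44/39
F1 = 8/13 / 44/39 = 6/11

6/11


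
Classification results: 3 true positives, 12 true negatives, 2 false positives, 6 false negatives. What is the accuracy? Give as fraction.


Accuracy = (TP + TN) / (TP + TN + FP + FN)
TP + TN = 3 + 12 = 15
Total = 3 + 12 + 2 + 6 = 23
Accuracy = 15 / 23 = 15/23

15/23


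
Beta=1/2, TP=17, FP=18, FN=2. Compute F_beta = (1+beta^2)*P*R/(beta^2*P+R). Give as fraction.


P = TP/(TP+FP) = 17/35 = 17/35
R = TP/(TP+FN) = 17/19 = 17/19
beta^2 = 1/2^2 = 1/4
(1 + beta^2) = 5/4
Numerator = (1+beta^2)*P*R = 289/532
Denominator = beta^2*P + R = 17/140 + 17/19 = 2703/2660
F_beta = 85/159

85/159


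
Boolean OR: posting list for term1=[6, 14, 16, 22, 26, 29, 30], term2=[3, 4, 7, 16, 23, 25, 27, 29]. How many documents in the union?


Boolean OR: find union of posting lists
term1 docs: [6, 14, 16, 22, 26, 29, 30]
term2 docs: [3, 4, 7, 16, 23, 25, 27, 29]
Union: [3, 4, 6, 7, 14, 16, 22, 23, 25, 26, 27, 29, 30]
|union| = 13

13


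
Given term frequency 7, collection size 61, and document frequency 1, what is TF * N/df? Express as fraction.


TF * (N/df)
= 7 * (61/1)
= 7 * 61
= 427

427


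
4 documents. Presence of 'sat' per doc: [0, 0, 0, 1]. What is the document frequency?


Checking each document for 'sat':
Doc 1: absent
Doc 2: absent
Doc 3: absent
Doc 4: present
df = sum of presences = 0 + 0 + 0 + 1 = 1

1


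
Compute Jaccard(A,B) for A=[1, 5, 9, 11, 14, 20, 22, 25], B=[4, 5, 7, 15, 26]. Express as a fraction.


A intersect B = [5]
|A intersect B| = 1
A union B = [1, 4, 5, 7, 9, 11, 14, 15, 20, 22, 25, 26]
|A union B| = 12
Jaccard = 1/12 = 1/12

1/12


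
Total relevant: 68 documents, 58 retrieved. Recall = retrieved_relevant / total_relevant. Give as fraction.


Recall = retrieved_relevant / total_relevant
= 58 / 68
= 58 / (58 + 10)
= 29/34

29/34


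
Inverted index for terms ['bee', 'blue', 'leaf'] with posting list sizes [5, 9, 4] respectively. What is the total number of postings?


Summing posting list sizes:
'bee': 5 postings
'blue': 9 postings
'leaf': 4 postings
Total = 5 + 9 + 4 = 18

18


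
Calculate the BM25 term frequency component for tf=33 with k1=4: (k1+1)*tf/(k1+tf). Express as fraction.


BM25 TF component = (k1+1)*tf / (k1+tf)
k1 = 4, tf = 33
Numerator = (4+1)*33 = 165
Denominator = 4 + 33 = 37
= 165/37 = 165/37

165/37


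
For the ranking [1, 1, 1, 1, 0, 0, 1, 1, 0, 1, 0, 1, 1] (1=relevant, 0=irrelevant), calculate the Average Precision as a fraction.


Computing P@k for each relevant position:
Position 1: relevant, P@1 = 1/1 = 1
Position 2: relevant, P@2 = 2/2 = 1
Position 3: relevant, P@3 = 3/3 = 1
Position 4: relevant, P@4 = 4/4 = 1
Position 5: not relevant
Position 6: not relevant
Position 7: relevant, P@7 = 5/7 = 5/7
Position 8: relevant, P@8 = 6/8 = 3/4
Position 9: not relevant
Position 10: relevant, P@10 = 7/10 = 7/10
Position 11: not relevant
Position 12: relevant, P@12 = 8/12 = 2/3
Position 13: relevant, P@13 = 9/13 = 9/13
Sum of P@k = 1 + 1 + 1 + 1 + 5/7 + 3/4 + 7/10 + 2/3 + 9/13 = 41077/5460
AP = 41077/5460 / 9 = 41077/49140

41077/49140


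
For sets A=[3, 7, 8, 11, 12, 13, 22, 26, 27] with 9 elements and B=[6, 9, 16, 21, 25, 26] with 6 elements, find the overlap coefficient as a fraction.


A intersect B = [26]
|A intersect B| = 1
min(|A|, |B|) = min(9, 6) = 6
Overlap = 1 / 6 = 1/6

1/6


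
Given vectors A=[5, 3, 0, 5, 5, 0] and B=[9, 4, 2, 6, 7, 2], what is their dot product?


Dot product = sum of element-wise products
A[0]*B[0] = 5*9 = 45
A[1]*B[1] = 3*4 = 12
A[2]*B[2] = 0*2 = 0
A[3]*B[3] = 5*6 = 30
A[4]*B[4] = 5*7 = 35
A[5]*B[5] = 0*2 = 0
Sum = 45 + 12 + 0 + 30 + 35 + 0 = 122

122


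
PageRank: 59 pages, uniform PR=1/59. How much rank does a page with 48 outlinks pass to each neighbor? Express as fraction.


Initial PR = 1/59 = 1/59
Outlinks = 48
Contribution per link = PR / outlinks
= 1/59 / 48
= 1/2832

1/2832


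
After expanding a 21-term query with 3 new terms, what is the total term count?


Original terms: 21
Expansion terms: 3
Total = 21 + 3 = 24

24


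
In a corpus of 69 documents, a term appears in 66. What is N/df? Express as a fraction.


IDF ratio = N / df
= 69 / 66
= 23/22

23/22


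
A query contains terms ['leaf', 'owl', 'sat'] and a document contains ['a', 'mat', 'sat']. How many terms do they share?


Query terms: ['leaf', 'owl', 'sat']
Document terms: ['a', 'mat', 'sat']
Common terms: ['sat']
Overlap count = 1

1


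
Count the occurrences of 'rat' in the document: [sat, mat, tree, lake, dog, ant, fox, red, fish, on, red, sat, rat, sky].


Document has 14 words
Scanning for 'rat':
Found at positions: [12]
Count = 1

1


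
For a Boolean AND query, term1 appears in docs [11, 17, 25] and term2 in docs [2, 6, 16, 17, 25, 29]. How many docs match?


Boolean AND: find intersection of posting lists
term1 docs: [11, 17, 25]
term2 docs: [2, 6, 16, 17, 25, 29]
Intersection: [17, 25]
|intersection| = 2

2


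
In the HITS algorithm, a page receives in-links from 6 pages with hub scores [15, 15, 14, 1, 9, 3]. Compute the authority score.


Authority = sum of hub scores of in-linkers
In-link 1: hub score = 15
In-link 2: hub score = 15
In-link 3: hub score = 14
In-link 4: hub score = 1
In-link 5: hub score = 9
In-link 6: hub score = 3
Authority = 15 + 15 + 14 + 1 + 9 + 3 = 57

57


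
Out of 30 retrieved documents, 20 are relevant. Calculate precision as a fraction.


Precision = relevant_retrieved / total_retrieved
= 20 / 30
= 20 / (20 + 10)
= 2/3

2/3


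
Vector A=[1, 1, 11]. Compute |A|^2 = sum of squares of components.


|A|^2 = sum of squared components
A[0]^2 = 1^2 = 1
A[1]^2 = 1^2 = 1
A[2]^2 = 11^2 = 121
Sum = 1 + 1 + 121 = 123

123


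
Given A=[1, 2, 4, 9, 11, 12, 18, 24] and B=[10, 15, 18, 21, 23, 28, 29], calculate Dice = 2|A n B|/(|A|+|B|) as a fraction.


A intersect B = [18]
|A intersect B| = 1
|A| = 8, |B| = 7
Dice = 2*1 / (8+7)
= 2 / 15 = 2/15

2/15


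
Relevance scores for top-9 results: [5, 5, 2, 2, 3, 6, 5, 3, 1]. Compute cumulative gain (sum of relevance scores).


Cumulative Gain = sum of relevance scores
Position 1: rel=5, running sum=5
Position 2: rel=5, running sum=10
Position 3: rel=2, running sum=12
Position 4: rel=2, running sum=14
Position 5: rel=3, running sum=17
Position 6: rel=6, running sum=23
Position 7: rel=5, running sum=28
Position 8: rel=3, running sum=31
Position 9: rel=1, running sum=32
CG = 32

32


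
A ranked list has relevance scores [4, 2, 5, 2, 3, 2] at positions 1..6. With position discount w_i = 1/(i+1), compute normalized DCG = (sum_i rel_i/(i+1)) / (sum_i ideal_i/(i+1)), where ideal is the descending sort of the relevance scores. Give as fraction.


Position discount weights w_i = 1/(i+1) for i=1..6:
Weights = [1/2, 1/3, 1/4, 1/5, 1/6, 1/7]
Actual relevance: [4, 2, 5, 2, 3, 2]
DCG = 4/2 + 2/3 + 5/4 + 2/5 + 3/6 + 2/7 = 2143/420
Ideal relevance (sorted desc): [5, 4, 3, 2, 2, 2]
Ideal DCG = 5/2 + 4/3 + 3/4 + 2/5 + 2/6 + 2/7 = 2353/420
nDCG = DCG / ideal_DCG = 2143/420 / 2353/420 = 2143/2353

2143/2353


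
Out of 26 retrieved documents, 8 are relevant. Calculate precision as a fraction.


Precision = relevant_retrieved / total_retrieved
= 8 / 26
= 8 / (8 + 18)
= 4/13

4/13


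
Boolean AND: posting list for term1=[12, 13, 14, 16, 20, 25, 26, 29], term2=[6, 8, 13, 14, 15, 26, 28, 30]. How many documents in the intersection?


Boolean AND: find intersection of posting lists
term1 docs: [12, 13, 14, 16, 20, 25, 26, 29]
term2 docs: [6, 8, 13, 14, 15, 26, 28, 30]
Intersection: [13, 14, 26]
|intersection| = 3

3


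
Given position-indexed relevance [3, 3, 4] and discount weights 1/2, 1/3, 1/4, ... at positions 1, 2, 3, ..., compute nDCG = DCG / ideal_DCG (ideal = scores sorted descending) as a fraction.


Position discount weights w_i = 1/(i+1) for i=1..3:
Weights = [1/2, 1/3, 1/4]
Actual relevance: [3, 3, 4]
DCG = 3/2 + 3/3 + 4/4 = 7/2
Ideal relevance (sorted desc): [4, 3, 3]
Ideal DCG = 4/2 + 3/3 + 3/4 = 15/4
nDCG = DCG / ideal_DCG = 7/2 / 15/4 = 14/15

14/15


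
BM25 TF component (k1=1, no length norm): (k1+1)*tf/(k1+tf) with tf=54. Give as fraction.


BM25 TF component = (k1+1)*tf / (k1+tf)
k1 = 1, tf = 54
Numerator = (1+1)*54 = 108
Denominator = 1 + 54 = 55
= 108/55 = 108/55

108/55


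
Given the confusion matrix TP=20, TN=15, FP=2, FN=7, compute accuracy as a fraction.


Accuracy = (TP + TN) / (TP + TN + FP + FN)
TP + TN = 20 + 15 = 35
Total = 20 + 15 + 2 + 7 = 44
Accuracy = 35 / 44 = 35/44

35/44


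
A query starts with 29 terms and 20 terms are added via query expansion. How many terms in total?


Original terms: 29
Expansion terms: 20
Total = 29 + 20 = 49

49


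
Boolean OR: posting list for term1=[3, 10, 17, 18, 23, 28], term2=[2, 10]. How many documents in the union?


Boolean OR: find union of posting lists
term1 docs: [3, 10, 17, 18, 23, 28]
term2 docs: [2, 10]
Union: [2, 3, 10, 17, 18, 23, 28]
|union| = 7

7


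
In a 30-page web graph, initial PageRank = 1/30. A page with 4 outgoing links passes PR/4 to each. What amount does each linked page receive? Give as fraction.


Initial PR = 1/30 = 1/30
Outlinks = 4
Contribution per link = PR / outlinks
= 1/30 / 4
= 1/120

1/120


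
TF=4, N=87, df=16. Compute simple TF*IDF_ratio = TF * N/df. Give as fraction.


TF * (N/df)
= 4 * (87/16)
= 4 * 87/16
= 87/4

87/4


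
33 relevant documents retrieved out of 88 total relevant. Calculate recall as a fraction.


Recall = retrieved_relevant / total_relevant
= 33 / 88
= 33 / (33 + 55)
= 3/8

3/8


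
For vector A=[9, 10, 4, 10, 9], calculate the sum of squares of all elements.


|A|^2 = sum of squared components
A[0]^2 = 9^2 = 81
A[1]^2 = 10^2 = 100
A[2]^2 = 4^2 = 16
A[3]^2 = 10^2 = 100
A[4]^2 = 9^2 = 81
Sum = 81 + 100 + 16 + 100 + 81 = 378

378


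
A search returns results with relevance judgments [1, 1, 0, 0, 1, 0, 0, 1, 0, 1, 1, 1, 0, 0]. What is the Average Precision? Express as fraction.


Computing P@k for each relevant position:
Position 1: relevant, P@1 = 1/1 = 1
Position 2: relevant, P@2 = 2/2 = 1
Position 3: not relevant
Position 4: not relevant
Position 5: relevant, P@5 = 3/5 = 3/5
Position 6: not relevant
Position 7: not relevant
Position 8: relevant, P@8 = 4/8 = 1/2
Position 9: not relevant
Position 10: relevant, P@10 = 5/10 = 1/2
Position 11: relevant, P@11 = 6/11 = 6/11
Position 12: relevant, P@12 = 7/12 = 7/12
Position 13: not relevant
Position 14: not relevant
Sum of P@k = 1 + 1 + 3/5 + 1/2 + 1/2 + 6/11 + 7/12 = 3121/660
AP = 3121/660 / 7 = 3121/4620

3121/4620


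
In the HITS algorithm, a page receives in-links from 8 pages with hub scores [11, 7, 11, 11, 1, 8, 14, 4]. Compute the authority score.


Authority = sum of hub scores of in-linkers
In-link 1: hub score = 11
In-link 2: hub score = 7
In-link 3: hub score = 11
In-link 4: hub score = 11
In-link 5: hub score = 1
In-link 6: hub score = 8
In-link 7: hub score = 14
In-link 8: hub score = 4
Authority = 11 + 7 + 11 + 11 + 1 + 8 + 14 + 4 = 67

67


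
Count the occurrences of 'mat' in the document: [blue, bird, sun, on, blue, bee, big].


Document has 7 words
Scanning for 'mat':
Term not found in document
Count = 0

0


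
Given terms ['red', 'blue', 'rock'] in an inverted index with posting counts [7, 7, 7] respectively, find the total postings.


Summing posting list sizes:
'red': 7 postings
'blue': 7 postings
'rock': 7 postings
Total = 7 + 7 + 7 = 21

21


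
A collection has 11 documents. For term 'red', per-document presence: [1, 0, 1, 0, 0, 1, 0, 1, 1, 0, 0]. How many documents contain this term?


Checking each document for 'red':
Doc 1: present
Doc 2: absent
Doc 3: present
Doc 4: absent
Doc 5: absent
Doc 6: present
Doc 7: absent
Doc 8: present
Doc 9: present
Doc 10: absent
Doc 11: absent
df = sum of presences = 1 + 0 + 1 + 0 + 0 + 1 + 0 + 1 + 1 + 0 + 0 = 5

5


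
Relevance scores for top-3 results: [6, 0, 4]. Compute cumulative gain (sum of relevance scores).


Cumulative Gain = sum of relevance scores
Position 1: rel=6, running sum=6
Position 2: rel=0, running sum=6
Position 3: rel=4, running sum=10
CG = 10

10


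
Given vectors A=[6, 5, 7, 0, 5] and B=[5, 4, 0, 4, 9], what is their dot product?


Dot product = sum of element-wise products
A[0]*B[0] = 6*5 = 30
A[1]*B[1] = 5*4 = 20
A[2]*B[2] = 7*0 = 0
A[3]*B[3] = 0*4 = 0
A[4]*B[4] = 5*9 = 45
Sum = 30 + 20 + 0 + 0 + 45 = 95

95


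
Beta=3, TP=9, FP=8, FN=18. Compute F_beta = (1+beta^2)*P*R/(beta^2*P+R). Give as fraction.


P = TP/(TP+FP) = 9/17 = 9/17
R = TP/(TP+FN) = 9/27 = 1/3
beta^2 = 3^2 = 9
(1 + beta^2) = 10
Numerator = (1+beta^2)*P*R = 30/17
Denominator = beta^2*P + R = 81/17 + 1/3 = 260/51
F_beta = 9/26

9/26


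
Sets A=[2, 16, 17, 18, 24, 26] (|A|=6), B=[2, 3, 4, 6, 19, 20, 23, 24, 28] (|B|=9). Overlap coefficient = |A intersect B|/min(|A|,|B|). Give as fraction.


A intersect B = [2, 24]
|A intersect B| = 2
min(|A|, |B|) = min(6, 9) = 6
Overlap = 2 / 6 = 1/3

1/3


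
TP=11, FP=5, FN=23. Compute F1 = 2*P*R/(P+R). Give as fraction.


F1 = 2 * P * R / (P + R)
P = TP/(TP+FP) = 11/16 = 11/16
R = TP/(TP+FN) = 11/34 = 11/34
2 * P * R = 2 * 11/16 * 11/34 = 121/272
P + R = 11/16 + 11/34 = 275/272
F1 = 121/272 / 275/272 = 11/25

11/25


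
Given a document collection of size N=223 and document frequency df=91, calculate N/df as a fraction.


IDF ratio = N / df
= 223 / 91
= 223/91

223/91


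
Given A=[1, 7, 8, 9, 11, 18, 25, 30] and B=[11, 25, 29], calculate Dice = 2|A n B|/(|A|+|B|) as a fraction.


A intersect B = [11, 25]
|A intersect B| = 2
|A| = 8, |B| = 3
Dice = 2*2 / (8+3)
= 4 / 11 = 4/11

4/11


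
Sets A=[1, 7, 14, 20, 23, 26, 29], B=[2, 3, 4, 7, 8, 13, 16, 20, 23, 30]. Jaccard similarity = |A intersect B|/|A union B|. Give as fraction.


A intersect B = [7, 20, 23]
|A intersect B| = 3
A union B = [1, 2, 3, 4, 7, 8, 13, 14, 16, 20, 23, 26, 29, 30]
|A union B| = 14
Jaccard = 3/14 = 3/14

3/14


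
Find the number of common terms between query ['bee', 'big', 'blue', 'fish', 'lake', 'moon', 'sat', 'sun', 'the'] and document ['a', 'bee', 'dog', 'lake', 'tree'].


Query terms: ['bee', 'big', 'blue', 'fish', 'lake', 'moon', 'sat', 'sun', 'the']
Document terms: ['a', 'bee', 'dog', 'lake', 'tree']
Common terms: ['bee', 'lake']
Overlap count = 2

2


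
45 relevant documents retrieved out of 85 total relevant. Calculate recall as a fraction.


Recall = retrieved_relevant / total_relevant
= 45 / 85
= 45 / (45 + 40)
= 9/17

9/17


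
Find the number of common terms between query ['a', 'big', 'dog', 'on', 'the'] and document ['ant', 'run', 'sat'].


Query terms: ['a', 'big', 'dog', 'on', 'the']
Document terms: ['ant', 'run', 'sat']
Common terms: []
Overlap count = 0

0


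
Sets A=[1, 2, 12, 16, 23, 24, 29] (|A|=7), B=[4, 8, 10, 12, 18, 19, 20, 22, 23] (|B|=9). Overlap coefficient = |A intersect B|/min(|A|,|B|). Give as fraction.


A intersect B = [12, 23]
|A intersect B| = 2
min(|A|, |B|) = min(7, 9) = 7
Overlap = 2 / 7 = 2/7

2/7


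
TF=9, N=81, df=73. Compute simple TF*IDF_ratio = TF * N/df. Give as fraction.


TF * (N/df)
= 9 * (81/73)
= 9 * 81/73
= 729/73

729/73


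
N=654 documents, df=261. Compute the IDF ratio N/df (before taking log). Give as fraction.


IDF ratio = N / df
= 654 / 261
= 218/87

218/87


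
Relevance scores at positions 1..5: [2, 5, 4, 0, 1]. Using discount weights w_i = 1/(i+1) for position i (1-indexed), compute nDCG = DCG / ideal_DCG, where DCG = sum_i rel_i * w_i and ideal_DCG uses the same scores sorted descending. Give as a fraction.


Position discount weights w_i = 1/(i+1) for i=1..5:
Weights = [1/2, 1/3, 1/4, 1/5, 1/6]
Actual relevance: [2, 5, 4, 0, 1]
DCG = 2/2 + 5/3 + 4/4 + 0/5 + 1/6 = 23/6
Ideal relevance (sorted desc): [5, 4, 2, 1, 0]
Ideal DCG = 5/2 + 4/3 + 2/4 + 1/5 + 0/6 = 68/15
nDCG = DCG / ideal_DCG = 23/6 / 68/15 = 115/136

115/136


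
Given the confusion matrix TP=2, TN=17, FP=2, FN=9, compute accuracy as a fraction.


Accuracy = (TP + TN) / (TP + TN + FP + FN)
TP + TN = 2 + 17 = 19
Total = 2 + 17 + 2 + 9 = 30
Accuracy = 19 / 30 = 19/30

19/30


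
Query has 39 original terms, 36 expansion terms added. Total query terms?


Original terms: 39
Expansion terms: 36
Total = 39 + 36 = 75

75


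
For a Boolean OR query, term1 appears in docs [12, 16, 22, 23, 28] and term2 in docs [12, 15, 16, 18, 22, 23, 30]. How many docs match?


Boolean OR: find union of posting lists
term1 docs: [12, 16, 22, 23, 28]
term2 docs: [12, 15, 16, 18, 22, 23, 30]
Union: [12, 15, 16, 18, 22, 23, 28, 30]
|union| = 8

8


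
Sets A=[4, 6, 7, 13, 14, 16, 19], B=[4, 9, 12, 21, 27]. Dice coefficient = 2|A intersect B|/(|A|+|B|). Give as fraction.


A intersect B = [4]
|A intersect B| = 1
|A| = 7, |B| = 5
Dice = 2*1 / (7+5)
= 2 / 12 = 1/6

1/6


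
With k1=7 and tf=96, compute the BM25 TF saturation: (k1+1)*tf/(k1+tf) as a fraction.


BM25 TF component = (k1+1)*tf / (k1+tf)
k1 = 7, tf = 96
Numerator = (7+1)*96 = 768
Denominator = 7 + 96 = 103
= 768/103 = 768/103

768/103


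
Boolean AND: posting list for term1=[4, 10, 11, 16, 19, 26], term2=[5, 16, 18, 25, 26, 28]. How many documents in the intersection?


Boolean AND: find intersection of posting lists
term1 docs: [4, 10, 11, 16, 19, 26]
term2 docs: [5, 16, 18, 25, 26, 28]
Intersection: [16, 26]
|intersection| = 2

2


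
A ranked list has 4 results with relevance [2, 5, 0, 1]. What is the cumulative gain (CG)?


Cumulative Gain = sum of relevance scores
Position 1: rel=2, running sum=2
Position 2: rel=5, running sum=7
Position 3: rel=0, running sum=7
Position 4: rel=1, running sum=8
CG = 8

8


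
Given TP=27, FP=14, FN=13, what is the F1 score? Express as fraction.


F1 = 2 * P * R / (P + R)
P = TP/(TP+FP) = 27/41 = 27/41
R = TP/(TP+FN) = 27/40 = 27/40
2 * P * R = 2 * 27/41 * 27/40 = 729/820
P + R = 27/41 + 27/40 = 2187/1640
F1 = 729/820 / 2187/1640 = 2/3

2/3


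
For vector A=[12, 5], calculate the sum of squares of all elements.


|A|^2 = sum of squared components
A[0]^2 = 12^2 = 144
A[1]^2 = 5^2 = 25
Sum = 144 + 25 = 169

169


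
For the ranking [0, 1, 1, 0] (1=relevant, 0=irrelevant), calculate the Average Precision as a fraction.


Computing P@k for each relevant position:
Position 1: not relevant
Position 2: relevant, P@2 = 1/2 = 1/2
Position 3: relevant, P@3 = 2/3 = 2/3
Position 4: not relevant
Sum of P@k = 1/2 + 2/3 = 7/6
AP = 7/6 / 2 = 7/12

7/12


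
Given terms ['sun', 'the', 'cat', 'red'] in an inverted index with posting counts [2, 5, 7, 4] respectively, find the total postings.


Summing posting list sizes:
'sun': 2 postings
'the': 5 postings
'cat': 7 postings
'red': 4 postings
Total = 2 + 5 + 7 + 4 = 18

18


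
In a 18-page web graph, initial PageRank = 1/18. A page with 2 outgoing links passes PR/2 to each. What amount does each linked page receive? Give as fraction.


Initial PR = 1/18 = 1/18
Outlinks = 2
Contribution per link = PR / outlinks
= 1/18 / 2
= 1/36

1/36
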